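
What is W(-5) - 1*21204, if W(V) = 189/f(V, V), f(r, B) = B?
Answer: -106209/5 ≈ -21242.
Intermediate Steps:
W(V) = 189/V
W(-5) - 1*21204 = 189/(-5) - 1*21204 = 189*(-⅕) - 21204 = -189/5 - 21204 = -106209/5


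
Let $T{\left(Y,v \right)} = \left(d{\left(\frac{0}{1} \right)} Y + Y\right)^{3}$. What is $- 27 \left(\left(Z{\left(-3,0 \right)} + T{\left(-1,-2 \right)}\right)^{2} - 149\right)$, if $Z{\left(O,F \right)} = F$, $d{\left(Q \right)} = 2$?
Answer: $-15660$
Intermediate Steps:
$T{\left(Y,v \right)} = 27 Y^{3}$ ($T{\left(Y,v \right)} = \left(2 Y + Y\right)^{3} = \left(3 Y\right)^{3} = 27 Y^{3}$)
$- 27 \left(\left(Z{\left(-3,0 \right)} + T{\left(-1,-2 \right)}\right)^{2} - 149\right) = - 27 \left(\left(0 + 27 \left(-1\right)^{3}\right)^{2} - 149\right) = - 27 \left(\left(0 + 27 \left(-1\right)\right)^{2} - 149\right) = - 27 \left(\left(0 - 27\right)^{2} - 149\right) = - 27 \left(\left(-27\right)^{2} - 149\right) = - 27 \left(729 - 149\right) = \left(-27\right) 580 = -15660$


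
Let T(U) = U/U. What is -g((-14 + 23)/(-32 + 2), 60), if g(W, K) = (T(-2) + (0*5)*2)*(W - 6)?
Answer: 63/10 ≈ 6.3000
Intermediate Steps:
T(U) = 1
g(W, K) = -6 + W (g(W, K) = (1 + (0*5)*2)*(W - 6) = (1 + 0*2)*(-6 + W) = (1 + 0)*(-6 + W) = 1*(-6 + W) = -6 + W)
-g((-14 + 23)/(-32 + 2), 60) = -(-6 + (-14 + 23)/(-32 + 2)) = -(-6 + 9/(-30)) = -(-6 + 9*(-1/30)) = -(-6 - 3/10) = -1*(-63/10) = 63/10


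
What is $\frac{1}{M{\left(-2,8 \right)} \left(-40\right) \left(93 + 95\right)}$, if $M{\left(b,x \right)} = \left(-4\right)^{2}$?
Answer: $- \frac{1}{120320} \approx -8.3112 \cdot 10^{-6}$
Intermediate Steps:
$M{\left(b,x \right)} = 16$
$\frac{1}{M{\left(-2,8 \right)} \left(-40\right) \left(93 + 95\right)} = \frac{1}{16 \left(-40\right) \left(93 + 95\right)} = \frac{1}{\left(-640\right) 188} = \frac{1}{-120320} = - \frac{1}{120320}$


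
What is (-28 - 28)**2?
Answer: 3136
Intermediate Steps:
(-28 - 28)**2 = (-56)**2 = 3136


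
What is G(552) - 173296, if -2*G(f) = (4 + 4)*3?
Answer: -173308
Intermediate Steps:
G(f) = -12 (G(f) = -(4 + 4)*3/2 = -4*3 = -½*24 = -12)
G(552) - 173296 = -12 - 173296 = -173308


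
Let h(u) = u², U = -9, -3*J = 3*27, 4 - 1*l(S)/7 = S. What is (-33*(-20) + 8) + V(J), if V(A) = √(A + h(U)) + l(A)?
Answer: 885 + 3*√6 ≈ 892.35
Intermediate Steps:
l(S) = 28 - 7*S
J = -27 ≈ -27.000
V(A) = 28 + √(81 + A) - 7*A (V(A) = √(A + (-9)²) + (28 - 7*A) = √(A + 81) + (28 - 7*A) = √(81 + A) + (28 - 7*A) = 28 + √(81 + A) - 7*A)
(-33*(-20) + 8) + V(J) = (-33*(-20) + 8) + (28 + √(81 - 27) - 7*(-27)) = (660 + 8) + (28 + √54 + 189) = 668 + (28 + 3*√6 + 189) = 668 + (217 + 3*√6) = 885 + 3*√6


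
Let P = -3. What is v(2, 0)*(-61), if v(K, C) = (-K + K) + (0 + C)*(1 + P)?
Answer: 0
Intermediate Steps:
v(K, C) = -2*C (v(K, C) = (-K + K) + (0 + C)*(1 - 3) = 0 + C*(-2) = 0 - 2*C = -2*C)
v(2, 0)*(-61) = -2*0*(-61) = 0*(-61) = 0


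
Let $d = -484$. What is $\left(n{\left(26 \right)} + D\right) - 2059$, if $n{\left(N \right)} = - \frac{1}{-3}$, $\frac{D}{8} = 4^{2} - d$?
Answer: $\frac{5824}{3} \approx 1941.3$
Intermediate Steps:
$D = 4000$ ($D = 8 \left(4^{2} - -484\right) = 8 \left(16 + 484\right) = 8 \cdot 500 = 4000$)
$n{\left(N \right)} = \frac{1}{3}$ ($n{\left(N \right)} = \left(-1\right) \left(- \frac{1}{3}\right) = \frac{1}{3}$)
$\left(n{\left(26 \right)} + D\right) - 2059 = \left(\frac{1}{3} + 4000\right) - 2059 = \frac{12001}{3} - 2059 = \frac{5824}{3}$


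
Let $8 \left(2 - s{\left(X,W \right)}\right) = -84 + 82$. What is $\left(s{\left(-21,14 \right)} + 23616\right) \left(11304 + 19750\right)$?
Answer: $\frac{1466882271}{2} \approx 7.3344 \cdot 10^{8}$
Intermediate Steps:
$s{\left(X,W \right)} = \frac{9}{4}$ ($s{\left(X,W \right)} = 2 - \frac{-84 + 82}{8} = 2 - - \frac{1}{4} = 2 + \frac{1}{4} = \frac{9}{4}$)
$\left(s{\left(-21,14 \right)} + 23616\right) \left(11304 + 19750\right) = \left(\frac{9}{4} + 23616\right) \left(11304 + 19750\right) = \frac{94473}{4} \cdot 31054 = \frac{1466882271}{2}$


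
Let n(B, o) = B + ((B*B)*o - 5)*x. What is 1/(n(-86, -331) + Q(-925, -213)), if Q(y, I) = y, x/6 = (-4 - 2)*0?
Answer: -1/1011 ≈ -0.00098912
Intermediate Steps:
x = 0 (x = 6*((-4 - 2)*0) = 6*(-6*0) = 6*0 = 0)
n(B, o) = B (n(B, o) = B + ((B*B)*o - 5)*0 = B + (B**2*o - 5)*0 = B + (o*B**2 - 5)*0 = B + (-5 + o*B**2)*0 = B + 0 = B)
1/(n(-86, -331) + Q(-925, -213)) = 1/(-86 - 925) = 1/(-1011) = -1/1011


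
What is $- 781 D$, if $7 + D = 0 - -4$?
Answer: $2343$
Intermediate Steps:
$D = -3$ ($D = -7 + \left(0 - -4\right) = -7 + \left(0 + 4\right) = -7 + 4 = -3$)
$- 781 D = \left(-781\right) \left(-3\right) = 2343$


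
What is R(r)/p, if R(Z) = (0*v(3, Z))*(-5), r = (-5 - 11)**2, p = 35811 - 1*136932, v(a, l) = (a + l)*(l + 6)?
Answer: 0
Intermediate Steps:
v(a, l) = (6 + l)*(a + l) (v(a, l) = (a + l)*(6 + l) = (6 + l)*(a + l))
p = -101121 (p = 35811 - 136932 = -101121)
r = 256 (r = (-16)**2 = 256)
R(Z) = 0 (R(Z) = (0*(Z**2 + 6*3 + 6*Z + 3*Z))*(-5) = (0*(Z**2 + 18 + 6*Z + 3*Z))*(-5) = (0*(18 + Z**2 + 9*Z))*(-5) = 0*(-5) = 0)
R(r)/p = 0/(-101121) = 0*(-1/101121) = 0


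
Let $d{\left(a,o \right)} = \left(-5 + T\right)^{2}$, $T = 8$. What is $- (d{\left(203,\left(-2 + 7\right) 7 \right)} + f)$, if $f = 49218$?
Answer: $-49227$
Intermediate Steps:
$d{\left(a,o \right)} = 9$ ($d{\left(a,o \right)} = \left(-5 + 8\right)^{2} = 3^{2} = 9$)
$- (d{\left(203,\left(-2 + 7\right) 7 \right)} + f) = - (9 + 49218) = \left(-1\right) 49227 = -49227$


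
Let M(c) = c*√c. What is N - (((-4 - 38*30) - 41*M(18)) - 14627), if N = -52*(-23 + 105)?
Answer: 11507 + 2214*√2 ≈ 14638.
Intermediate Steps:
M(c) = c^(3/2)
N = -4264 (N = -52*82 = -1*4264 = -4264)
N - (((-4 - 38*30) - 41*M(18)) - 14627) = -4264 - (((-4 - 38*30) - 2214*√2) - 14627) = -4264 - (((-4 - 1140) - 2214*√2) - 14627) = -4264 - ((-1144 - 2214*√2) - 14627) = -4264 - (-15771 - 2214*√2) = -4264 + (15771 + 2214*√2) = 11507 + 2214*√2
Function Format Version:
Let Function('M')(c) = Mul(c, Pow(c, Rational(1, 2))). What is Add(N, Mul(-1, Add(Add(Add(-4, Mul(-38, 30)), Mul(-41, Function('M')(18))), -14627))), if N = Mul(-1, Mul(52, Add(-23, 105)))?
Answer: Add(11507, Mul(2214, Pow(2, Rational(1, 2)))) ≈ 14638.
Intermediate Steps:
Function('M')(c) = Pow(c, Rational(3, 2))
N = -4264 (N = Mul(-1, Mul(52, 82)) = Mul(-1, 4264) = -4264)
Add(N, Mul(-1, Add(Add(Add(-4, Mul(-38, 30)), Mul(-41, Function('M')(18))), -14627))) = Add(-4264, Mul(-1, Add(Add(Add(-4, Mul(-38, 30)), Mul(-41, Pow(18, Rational(3, 2)))), -14627))) = Add(-4264, Mul(-1, Add(Add(Add(-4, -1140), Mul(-41, Mul(54, Pow(2, Rational(1, 2))))), -14627))) = Add(-4264, Mul(-1, Add(Add(-1144, Mul(-2214, Pow(2, Rational(1, 2)))), -14627))) = Add(-4264, Mul(-1, Add(-15771, Mul(-2214, Pow(2, Rational(1, 2)))))) = Add(-4264, Add(15771, Mul(2214, Pow(2, Rational(1, 2))))) = Add(11507, Mul(2214, Pow(2, Rational(1, 2))))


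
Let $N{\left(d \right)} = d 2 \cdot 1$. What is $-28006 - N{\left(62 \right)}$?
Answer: $-28130$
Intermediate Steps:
$N{\left(d \right)} = 2 d$ ($N{\left(d \right)} = 2 d 1 = 2 d$)
$-28006 - N{\left(62 \right)} = -28006 - 2 \cdot 62 = -28006 - 124 = -28130$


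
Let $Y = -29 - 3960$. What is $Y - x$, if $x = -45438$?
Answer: $41449$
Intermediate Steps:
$Y = -3989$ ($Y = -29 - 3960 = -3989$)
$Y - x = -3989 - -45438 = -3989 + 45438 = 41449$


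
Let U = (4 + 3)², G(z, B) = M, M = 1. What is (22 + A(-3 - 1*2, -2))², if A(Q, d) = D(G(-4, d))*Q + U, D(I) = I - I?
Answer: 5041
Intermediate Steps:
G(z, B) = 1
D(I) = 0
U = 49 (U = 7² = 49)
A(Q, d) = 49 (A(Q, d) = 0*Q + 49 = 0 + 49 = 49)
(22 + A(-3 - 1*2, -2))² = (22 + 49)² = 71² = 5041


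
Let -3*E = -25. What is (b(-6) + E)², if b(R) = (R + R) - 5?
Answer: 676/9 ≈ 75.111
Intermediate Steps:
b(R) = -5 + 2*R (b(R) = 2*R - 5 = -5 + 2*R)
E = 25/3 (E = -⅓*(-25) = 25/3 ≈ 8.3333)
(b(-6) + E)² = ((-5 + 2*(-6)) + 25/3)² = ((-5 - 12) + 25/3)² = (-17 + 25/3)² = (-26/3)² = 676/9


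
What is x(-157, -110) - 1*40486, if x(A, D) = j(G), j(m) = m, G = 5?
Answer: -40481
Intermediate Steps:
x(A, D) = 5
x(-157, -110) - 1*40486 = 5 - 1*40486 = 5 - 40486 = -40481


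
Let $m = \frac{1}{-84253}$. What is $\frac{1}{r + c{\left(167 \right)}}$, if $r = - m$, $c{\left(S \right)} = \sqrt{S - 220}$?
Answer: $\frac{84253}{376224104478} - \frac{7098568009 i \sqrt{53}}{376224104478} \approx 2.2394 \cdot 10^{-7} - 0.13736 i$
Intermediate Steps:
$m = - \frac{1}{84253} \approx -1.1869 \cdot 10^{-5}$
$c{\left(S \right)} = \sqrt{-220 + S}$
$r = \frac{1}{84253}$ ($r = \left(-1\right) \left(- \frac{1}{84253}\right) = \frac{1}{84253} \approx 1.1869 \cdot 10^{-5}$)
$\frac{1}{r + c{\left(167 \right)}} = \frac{1}{\frac{1}{84253} + \sqrt{-220 + 167}} = \frac{1}{\frac{1}{84253} + \sqrt{-53}} = \frac{1}{\frac{1}{84253} + i \sqrt{53}}$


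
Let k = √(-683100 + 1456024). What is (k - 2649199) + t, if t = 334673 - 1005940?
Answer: -3320466 + 2*√193231 ≈ -3.3196e+6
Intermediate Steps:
t = -671267
k = 2*√193231 (k = √772924 = 2*√193231 ≈ 879.16)
(k - 2649199) + t = (2*√193231 - 2649199) - 671267 = (-2649199 + 2*√193231) - 671267 = -3320466 + 2*√193231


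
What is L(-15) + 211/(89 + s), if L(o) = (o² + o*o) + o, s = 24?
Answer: 49366/113 ≈ 436.87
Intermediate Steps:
L(o) = o + 2*o² (L(o) = (o² + o²) + o = 2*o² + o = o + 2*o²)
L(-15) + 211/(89 + s) = -15*(1 + 2*(-15)) + 211/(89 + 24) = -15*(1 - 30) + 211/113 = -15*(-29) + 211*(1/113) = 435 + 211/113 = 49366/113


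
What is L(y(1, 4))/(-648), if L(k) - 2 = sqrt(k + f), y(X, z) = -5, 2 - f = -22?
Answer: -1/324 - sqrt(19)/648 ≈ -0.0098131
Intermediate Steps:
f = 24 (f = 2 - 1*(-22) = 2 + 22 = 24)
L(k) = 2 + sqrt(24 + k) (L(k) = 2 + sqrt(k + 24) = 2 + sqrt(24 + k))
L(y(1, 4))/(-648) = (2 + sqrt(24 - 5))/(-648) = (2 + sqrt(19))*(-1/648) = -1/324 - sqrt(19)/648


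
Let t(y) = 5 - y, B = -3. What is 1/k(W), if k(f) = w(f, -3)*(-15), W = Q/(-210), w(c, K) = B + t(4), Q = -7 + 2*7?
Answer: 1/30 ≈ 0.033333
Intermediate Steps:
Q = 7 (Q = -7 + 14 = 7)
w(c, K) = -2 (w(c, K) = -3 + (5 - 1*4) = -3 + (5 - 4) = -3 + 1 = -2)
W = -1/30 (W = 7/(-210) = 7*(-1/210) = -1/30 ≈ -0.033333)
k(f) = 30 (k(f) = -2*(-15) = 30)
1/k(W) = 1/30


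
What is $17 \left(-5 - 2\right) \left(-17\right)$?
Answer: $2023$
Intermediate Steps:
$17 \left(-5 - 2\right) \left(-17\right) = 17 \left(-7\right) \left(-17\right) = \left(-119\right) \left(-17\right) = 2023$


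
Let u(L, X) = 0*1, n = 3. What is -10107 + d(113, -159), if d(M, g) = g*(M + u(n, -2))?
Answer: -28074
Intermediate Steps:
u(L, X) = 0
d(M, g) = M*g (d(M, g) = g*(M + 0) = g*M = M*g)
-10107 + d(113, -159) = -10107 + 113*(-159) = -10107 - 17967 = -28074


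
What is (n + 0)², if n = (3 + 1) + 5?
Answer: 81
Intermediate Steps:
n = 9 (n = 4 + 5 = 9)
(n + 0)² = (9 + 0)² = 9² = 81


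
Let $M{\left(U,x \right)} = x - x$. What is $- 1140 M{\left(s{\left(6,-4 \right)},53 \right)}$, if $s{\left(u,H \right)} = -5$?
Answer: $0$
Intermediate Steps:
$M{\left(U,x \right)} = 0$
$- 1140 M{\left(s{\left(6,-4 \right)},53 \right)} = \left(-1140\right) 0 = 0$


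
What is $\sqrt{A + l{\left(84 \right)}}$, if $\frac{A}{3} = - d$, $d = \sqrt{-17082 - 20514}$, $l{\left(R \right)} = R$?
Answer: $\sqrt{84 - 6 i \sqrt{9399}} \approx 18.327 - 15.87 i$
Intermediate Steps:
$d = 2 i \sqrt{9399}$ ($d = \sqrt{-37596} = 2 i \sqrt{9399} \approx 193.9 i$)
$A = - 6 i \sqrt{9399}$ ($A = 3 \left(- 2 i \sqrt{9399}\right) = - 6 i \sqrt{9399} \approx - 581.69 i$)
$\sqrt{A + l{\left(84 \right)}} = \sqrt{- 6 i \sqrt{9399} + 84} = \sqrt{84 - 6 i \sqrt{9399}}$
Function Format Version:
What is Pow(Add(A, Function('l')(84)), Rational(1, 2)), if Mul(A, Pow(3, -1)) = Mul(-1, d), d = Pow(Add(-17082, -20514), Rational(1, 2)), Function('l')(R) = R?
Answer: Pow(Add(84, Mul(-6, I, Pow(9399, Rational(1, 2)))), Rational(1, 2)) ≈ Add(18.327, Mul(-15.870, I))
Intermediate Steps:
d = Mul(2, I, Pow(9399, Rational(1, 2))) (d = Pow(-37596, Rational(1, 2)) = Mul(2, I, Pow(9399, Rational(1, 2))) ≈ Mul(193.90, I))
A = Mul(-6, I, Pow(9399, Rational(1, 2))) (A = Mul(3, Mul(-1, Mul(2, I, Pow(9399, Rational(1, 2))))) = Mul(3, Mul(-2, I, Pow(9399, Rational(1, 2)))) = Mul(-6, I, Pow(9399, Rational(1, 2))) ≈ Mul(-581.69, I))
Pow(Add(A, Function('l')(84)), Rational(1, 2)) = Pow(Add(Mul(-6, I, Pow(9399, Rational(1, 2))), 84), Rational(1, 2)) = Pow(Add(84, Mul(-6, I, Pow(9399, Rational(1, 2)))), Rational(1, 2))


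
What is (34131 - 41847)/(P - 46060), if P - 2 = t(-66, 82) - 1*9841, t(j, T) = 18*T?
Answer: 2572/18141 ≈ 0.14178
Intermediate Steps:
P = -8363 (P = 2 + (18*82 - 1*9841) = 2 + (1476 - 9841) = 2 - 8365 = -8363)
(34131 - 41847)/(P - 46060) = (34131 - 41847)/(-8363 - 46060) = -7716/(-54423) = -7716*(-1/54423) = 2572/18141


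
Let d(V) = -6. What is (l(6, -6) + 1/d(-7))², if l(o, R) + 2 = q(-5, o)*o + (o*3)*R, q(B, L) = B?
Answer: 707281/36 ≈ 19647.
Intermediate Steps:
l(o, R) = -2 - 5*o + 3*R*o (l(o, R) = -2 + (-5*o + (o*3)*R) = -2 + (-5*o + (3*o)*R) = -2 + (-5*o + 3*R*o) = -2 - 5*o + 3*R*o)
(l(6, -6) + 1/d(-7))² = ((-2 - 5*6 + 3*(-6)*6) + 1/(-6))² = ((-2 - 30 - 108) - ⅙)² = (-140 - ⅙)² = (-841/6)² = 707281/36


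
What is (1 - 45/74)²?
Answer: 841/5476 ≈ 0.15358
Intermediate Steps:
(1 - 45/74)² = (29/74)² = 841/5476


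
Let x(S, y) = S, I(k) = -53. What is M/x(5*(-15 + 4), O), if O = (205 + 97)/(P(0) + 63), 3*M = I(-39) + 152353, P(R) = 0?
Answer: -30460/33 ≈ -923.03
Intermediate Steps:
M = 152300/3 (M = (-53 + 152353)/3 = (1/3)*152300 = 152300/3 ≈ 50767.)
O = 302/63 (O = (205 + 97)/(0 + 63) = 302/63 ≈ 4.7936)
M/x(5*(-15 + 4), O) = 152300/(3*((5*(-15 + 4)))) = 152300/(3*((5*(-11)))) = (152300/3)/(-55) = (152300/3)*(-1/55) = -30460/33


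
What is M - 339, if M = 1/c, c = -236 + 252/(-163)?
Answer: -13126243/38720 ≈ -339.00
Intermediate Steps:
c = -38720/163 (c = -236 + 252*(-1/163) = -236 - 252/163 = -38720/163 ≈ -237.55)
M = -163/38720 (M = 1/(-38720/163) = -163/38720 ≈ -0.0042097)
M - 339 = -163/38720 - 339 = -13126243/38720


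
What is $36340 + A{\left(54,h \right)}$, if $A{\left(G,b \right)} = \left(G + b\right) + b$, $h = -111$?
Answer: $36172$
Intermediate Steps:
$A{\left(G,b \right)} = G + 2 b$
$36340 + A{\left(54,h \right)} = 36340 + \left(54 + 2 \left(-111\right)\right) = 36340 + \left(54 - 222\right) = 36340 - 168 = 36172$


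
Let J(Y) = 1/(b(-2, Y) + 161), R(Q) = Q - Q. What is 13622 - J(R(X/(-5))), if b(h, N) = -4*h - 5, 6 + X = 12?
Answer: 2234007/164 ≈ 13622.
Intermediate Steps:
X = 6 (X = -6 + 12 = 6)
b(h, N) = -5 - 4*h
R(Q) = 0
J(Y) = 1/164 (J(Y) = 1/((-5 - 4*(-2)) + 161) = 1/((-5 + 8) + 161) = 1/(3 + 161) = 1/164)
13622 - J(R(X/(-5))) = 13622 - 1*1/164 = 13622 - 1/164 = 2234007/164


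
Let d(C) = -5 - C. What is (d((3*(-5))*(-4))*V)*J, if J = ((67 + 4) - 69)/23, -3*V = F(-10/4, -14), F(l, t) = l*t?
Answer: 4550/69 ≈ 65.942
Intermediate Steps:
V = -35/3 (V = -(-10/4)*(-14)/3 = -(-10*1/4)*(-14)/3 = -(-5)*(-14)/6 = -1/3*35 = -35/3 ≈ -11.667)
J = 2/23 (J = (71 - 69)*(1/23) = 2*(1/23) = 2/23 ≈ 0.086957)
(d((3*(-5))*(-4))*V)*J = ((-5 - 3*(-5)*(-4))*(-35/3))*(2/23) = ((-5 - (-15)*(-4))*(-35/3))*(2/23) = ((-5 - 1*60)*(-35/3))*(2/23) = ((-5 - 60)*(-35/3))*(2/23) = -65*(-35/3)*(2/23) = (2275/3)*(2/23) = 4550/69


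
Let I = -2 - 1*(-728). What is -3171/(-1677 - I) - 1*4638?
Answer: -3713981/801 ≈ -4636.7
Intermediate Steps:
I = 726 (I = -2 + 728 = 726)
-3171/(-1677 - I) - 1*4638 = -3171/(-1677 - 1*726) - 1*4638 = -3171/(-1677 - 726) - 4638 = -3171/(-2403) - 4638 = -3171*(-1/2403) - 4638 = 1057/801 - 4638 = -3713981/801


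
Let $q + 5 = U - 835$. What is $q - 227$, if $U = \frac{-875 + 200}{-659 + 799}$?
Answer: $- \frac{30011}{28} \approx -1071.8$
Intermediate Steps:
$U = - \frac{135}{28}$ ($U = - \frac{675}{140} = \left(-675\right) \frac{1}{140} = - \frac{135}{28} \approx -4.8214$)
$q = - \frac{23655}{28}$ ($q = -5 - \frac{23515}{28} = - \frac{23655}{28} \approx -844.82$)
$q - 227 = - \frac{23655}{28} - 227 = - \frac{30011}{28}$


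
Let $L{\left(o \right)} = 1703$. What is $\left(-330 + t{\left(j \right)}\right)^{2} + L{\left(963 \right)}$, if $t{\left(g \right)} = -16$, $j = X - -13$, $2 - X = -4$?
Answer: $121419$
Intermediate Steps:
$X = 6$ ($X = 2 - -4 = 2 + 4 = 6$)
$j = 19$ ($j = 6 - -13 = 6 + 13 = 19$)
$\left(-330 + t{\left(j \right)}\right)^{2} + L{\left(963 \right)} = \left(-330 - 16\right)^{2} + 1703 = \left(-346\right)^{2} + 1703 = 119716 + 1703 = 121419$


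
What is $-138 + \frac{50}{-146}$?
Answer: $- \frac{10099}{73} \approx -138.34$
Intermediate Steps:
$-138 + \frac{50}{-146} = -138 + 50 \left(- \frac{1}{146}\right) = -138 - \frac{25}{73} = - \frac{10099}{73}$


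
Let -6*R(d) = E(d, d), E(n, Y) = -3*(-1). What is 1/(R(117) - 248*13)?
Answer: -2/6449 ≈ -0.00031013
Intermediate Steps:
E(n, Y) = 3
R(d) = -1/2 (R(d) = -1/6*3 = -1/2)
1/(R(117) - 248*13) = 1/(-1/2 - 248*13) = 1/(-1/2 - 3224) = 1/(-6449/2) = -2/6449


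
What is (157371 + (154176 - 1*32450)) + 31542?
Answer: 310639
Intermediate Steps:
(157371 + (154176 - 1*32450)) + 31542 = (157371 + (154176 - 32450)) + 31542 = (157371 + 121726) + 31542 = 279097 + 31542 = 310639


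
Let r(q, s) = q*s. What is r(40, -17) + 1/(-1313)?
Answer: -892841/1313 ≈ -680.00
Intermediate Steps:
r(40, -17) + 1/(-1313) = 40*(-17) + 1/(-1313) = -680 - 1/1313 = -892841/1313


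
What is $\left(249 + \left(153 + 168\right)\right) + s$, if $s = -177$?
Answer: $393$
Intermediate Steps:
$\left(249 + \left(153 + 168\right)\right) + s = \left(249 + \left(153 + 168\right)\right) - 177 = \left(249 + 321\right) - 177 = 570 - 177 = 393$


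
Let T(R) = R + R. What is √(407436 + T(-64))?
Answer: 2*√101827 ≈ 638.21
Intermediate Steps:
T(R) = 2*R
√(407436 + T(-64)) = √(407436 + 2*(-64)) = √(407436 - 128) = √407308 = 2*√101827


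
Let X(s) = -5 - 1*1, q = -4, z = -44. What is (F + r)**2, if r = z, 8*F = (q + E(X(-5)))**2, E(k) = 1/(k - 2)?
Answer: 459630721/262144 ≈ 1753.4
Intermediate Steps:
X(s) = -6 (X(s) = -5 - 1 = -6)
E(k) = 1/(-2 + k)
F = 1089/512 (F = (-4 + 1/(-2 - 6))**2/8 = (-4 + 1/(-8))**2/8 = (-4 - 1/8)**2/8 = (-33/8)**2/8 = (1/8)*(1089/64) = 1089/512 ≈ 2.1270)
r = -44
(F + r)**2 = (1089/512 - 44)**2 = (-21439/512)**2 = 459630721/262144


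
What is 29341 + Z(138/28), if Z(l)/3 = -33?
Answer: 29242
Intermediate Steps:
Z(l) = -99 (Z(l) = 3*(-33) = -99)
29341 + Z(138/28) = 29341 - 99 = 29242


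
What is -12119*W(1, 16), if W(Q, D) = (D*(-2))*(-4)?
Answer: -1551232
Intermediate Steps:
W(Q, D) = 8*D (W(Q, D) = -2*D*(-4) = 8*D)
-12119*W(1, 16) = -96952*16 = -12119*128 = -1551232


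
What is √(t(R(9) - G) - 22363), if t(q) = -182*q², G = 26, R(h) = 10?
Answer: I*√68955 ≈ 262.59*I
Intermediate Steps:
√(t(R(9) - G) - 22363) = √(-182*(10 - 1*26)² - 22363) = √(-182*(10 - 26)² - 22363) = √(-182*(-16)² - 22363) = √(-182*256 - 22363) = √(-46592 - 22363) = √(-68955) = I*√68955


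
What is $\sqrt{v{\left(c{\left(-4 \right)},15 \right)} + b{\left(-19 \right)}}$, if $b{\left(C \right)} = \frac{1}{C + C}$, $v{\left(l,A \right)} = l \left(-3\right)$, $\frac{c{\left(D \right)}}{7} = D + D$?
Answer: $\frac{\sqrt{242554}}{38} \approx 12.96$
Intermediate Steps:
$c{\left(D \right)} = 14 D$ ($c{\left(D \right)} = 7 \left(D + D\right) = 7 \cdot 2 D = 14 D$)
$v{\left(l,A \right)} = - 3 l$
$b{\left(C \right)} = \frac{1}{2 C}$
$\sqrt{v{\left(c{\left(-4 \right)},15 \right)} + b{\left(-19 \right)}} = \sqrt{- 3 \cdot 14 \left(-4\right) + \frac{1}{2 \left(-19\right)}} = \sqrt{\left(-3\right) \left(-56\right) + \frac{1}{2} \left(- \frac{1}{19}\right)} = \sqrt{168 - \frac{1}{38}} = \sqrt{\frac{6383}{38}} = \frac{\sqrt{242554}}{38}$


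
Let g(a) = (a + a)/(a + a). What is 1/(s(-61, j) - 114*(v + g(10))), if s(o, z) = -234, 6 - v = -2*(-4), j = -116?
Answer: -1/120 ≈ -0.0083333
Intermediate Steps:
v = -2 (v = 6 - (-2)*(-4) = 6 - 1*8 = 6 - 8 = -2)
g(a) = 1 (g(a) = (2*a)/((2*a)) = (2*a)*(1/(2*a)) = 1)
1/(s(-61, j) - 114*(v + g(10))) = 1/(-234 - 114*(-2 + 1)) = 1/(-234 - 114*(-1)) = 1/(-234 + 114) = 1/(-120) = -1/120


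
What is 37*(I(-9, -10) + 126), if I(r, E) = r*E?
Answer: 7992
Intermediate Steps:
I(r, E) = E*r
37*(I(-9, -10) + 126) = 37*(-10*(-9) + 126) = 37*(90 + 126) = 37*216 = 7992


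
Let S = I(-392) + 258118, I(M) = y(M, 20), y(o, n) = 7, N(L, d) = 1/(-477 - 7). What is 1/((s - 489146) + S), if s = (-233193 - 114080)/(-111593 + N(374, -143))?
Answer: -54011013/12477510154141 ≈ -4.3287e-6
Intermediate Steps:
N(L, d) = -1/484 (N(L, d) = 1/(-484) = -1/484)
I(M) = 7
s = 168080132/54011013 (s = (-233193 - 114080)/(-111593 - 1/484) = -347273/(-54011013/484) = -347273*(-484/54011013) = 168080132/54011013 ≈ 3.1120)
S = 258125 (S = 7 + 258118 = 258125)
1/((s - 489146) + S) = 1/((168080132/54011013 - 489146) + 258125) = 1/(-26419102884766/54011013 + 258125) = 1/(-12477510154141/54011013) = -54011013/12477510154141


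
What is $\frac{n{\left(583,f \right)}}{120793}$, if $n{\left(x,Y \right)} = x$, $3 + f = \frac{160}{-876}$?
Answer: $\frac{583}{120793} \approx 0.0048264$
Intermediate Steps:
$f = - \frac{697}{219}$ ($f = -3 + \frac{160}{-876} = -3 + 160 \left(- \frac{1}{876}\right) = -3 - \frac{40}{219} = - \frac{697}{219} \approx -3.1826$)
$\frac{n{\left(583,f \right)}}{120793} = \frac{583}{120793}$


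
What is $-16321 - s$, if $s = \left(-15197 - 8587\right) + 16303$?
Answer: $-8840$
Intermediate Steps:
$s = -7481$ ($s = -23784 + 16303 = -7481$)
$-16321 - s = -16321 - -7481 = -16321 + 7481 = -8840$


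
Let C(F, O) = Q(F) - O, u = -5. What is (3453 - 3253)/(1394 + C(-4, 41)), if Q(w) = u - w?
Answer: 25/169 ≈ 0.14793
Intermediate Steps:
Q(w) = -5 - w
C(F, O) = -5 - F - O (C(F, O) = (-5 - F) - O = -5 - F - O)
(3453 - 3253)/(1394 + C(-4, 41)) = (3453 - 3253)/(1394 + (-5 - 1*(-4) - 1*41)) = 200/(1394 + (-5 + 4 - 41)) = 200/(1394 - 42) = 200/1352 = 200*(1/1352) = 25/169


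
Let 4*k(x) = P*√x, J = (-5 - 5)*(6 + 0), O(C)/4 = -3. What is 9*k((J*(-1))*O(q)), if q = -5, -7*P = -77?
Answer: 297*I*√5 ≈ 664.11*I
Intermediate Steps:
P = 11 (P = -⅐*(-77) = 11)
O(C) = -12 (O(C) = 4*(-3) = -12)
J = -60 (J = -10*6 = -60)
k(x) = 11*√x/4 (k(x) = (11*√x)/4 = 11*√x/4)
9*k((J*(-1))*O(q)) = 9*(11*√(-60*(-1)*(-12))/4) = 9*(11*√(60*(-12))/4) = 9*(11*√(-720)/4) = 9*(11*(12*I*√5)/4) = 9*(33*I*√5) = 297*I*√5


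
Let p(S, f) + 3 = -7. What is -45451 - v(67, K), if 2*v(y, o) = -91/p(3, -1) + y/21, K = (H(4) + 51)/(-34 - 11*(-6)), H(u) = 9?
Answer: -19092001/420 ≈ -45457.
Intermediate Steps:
p(S, f) = -10 (p(S, f) = -3 - 7 = -10)
K = 15/8 (K = (9 + 51)/(-34 - 11*(-6)) = 60/(-34 + 66) = 60/32 = 60*(1/32) = 15/8 ≈ 1.8750)
v(y, o) = 91/20 + y/42 (v(y, o) = (-91/(-10) + y/21)/2 = (-91*(-⅒) + y*(1/21))/2 = (91/10 + y/21)/2 = 91/20 + y/42)
-45451 - v(67, K) = -45451 - (91/20 + (1/42)*67) = -45451 - (91/20 + 67/42) = -45451 - 1*2581/420 = -45451 - 2581/420 = -19092001/420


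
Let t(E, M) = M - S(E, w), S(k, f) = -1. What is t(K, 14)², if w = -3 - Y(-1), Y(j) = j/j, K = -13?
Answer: 225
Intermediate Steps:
Y(j) = 1
w = -4 (w = -3 - 1*1 = -3 - 1 = -4)
t(E, M) = 1 + M (t(E, M) = M - 1*(-1) = M + 1 = 1 + M)
t(K, 14)² = (1 + 14)² = 15² = 225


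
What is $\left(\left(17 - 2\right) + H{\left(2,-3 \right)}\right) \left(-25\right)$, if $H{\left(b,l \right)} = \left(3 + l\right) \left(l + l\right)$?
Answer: $-375$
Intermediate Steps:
$H{\left(b,l \right)} = 2 l \left(3 + l\right)$ ($H{\left(b,l \right)} = \left(3 + l\right) 2 l = 2 l \left(3 + l\right)$)
$\left(\left(17 - 2\right) + H{\left(2,-3 \right)}\right) \left(-25\right) = \left(\left(17 - 2\right) + 2 \left(-3\right) \left(3 - 3\right)\right) \left(-25\right) = \left(\left(17 - 2\right) + 2 \left(-3\right) 0\right) \left(-25\right) = \left(15 + 0\right) \left(-25\right) = 15 \left(-25\right) = -375$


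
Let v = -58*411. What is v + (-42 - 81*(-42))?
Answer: -20478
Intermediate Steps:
v = -23838
v + (-42 - 81*(-42)) = -23838 + (-42 - 81*(-42)) = -23838 + (-42 + 3402) = -23838 + 3360 = -20478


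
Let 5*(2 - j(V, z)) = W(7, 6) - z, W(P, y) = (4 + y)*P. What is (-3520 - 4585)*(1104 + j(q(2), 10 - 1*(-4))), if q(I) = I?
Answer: -8873354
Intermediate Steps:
W(P, y) = P*(4 + y)
j(V, z) = -12 + z/5 (j(V, z) = 2 - (7*(4 + 6) - z)/5 = 2 - (7*10 - z)/5 = 2 - (70 - z)/5 = 2 + (-14 + z/5) = -12 + z/5)
(-3520 - 4585)*(1104 + j(q(2), 10 - 1*(-4))) = (-3520 - 4585)*(1104 + (-12 + (10 - 1*(-4))/5)) = -8105*(1104 + (-12 + (10 + 4)/5)) = -8105*(1104 + (-12 + (1/5)*14)) = -8105*(1104 + (-12 + 14/5)) = -8105*(1104 - 46/5) = -8105*5474/5 = -8873354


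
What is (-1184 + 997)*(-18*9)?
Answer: 30294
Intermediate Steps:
(-1184 + 997)*(-18*9) = -187*(-162) = 30294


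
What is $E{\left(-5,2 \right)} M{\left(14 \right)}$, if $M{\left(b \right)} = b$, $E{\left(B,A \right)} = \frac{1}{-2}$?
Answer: $-7$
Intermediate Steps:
$E{\left(B,A \right)} = - \frac{1}{2}$
$E{\left(-5,2 \right)} M{\left(14 \right)} = \left(- \frac{1}{2}\right) 14 = -7$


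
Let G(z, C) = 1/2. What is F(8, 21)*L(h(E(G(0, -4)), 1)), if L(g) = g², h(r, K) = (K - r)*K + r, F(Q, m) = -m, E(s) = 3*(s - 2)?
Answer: -21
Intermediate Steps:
G(z, C) = ½
E(s) = -6 + 3*s (E(s) = 3*(-2 + s) = -6 + 3*s)
h(r, K) = r + K*(K - r) (h(r, K) = K*(K - r) + r = r + K*(K - r))
F(8, 21)*L(h(E(G(0, -4)), 1)) = (-1*21)*((-6 + 3*(½)) + 1² - 1*1*(-6 + 3*(½)))² = -21*((-6 + 3/2) + 1 - 1*1*(-6 + 3/2))² = -21*(-9/2 + 1 - 1*1*(-9/2))² = -21*(-9/2 + 1 + 9/2)² = -21*1² = -21*1 = -21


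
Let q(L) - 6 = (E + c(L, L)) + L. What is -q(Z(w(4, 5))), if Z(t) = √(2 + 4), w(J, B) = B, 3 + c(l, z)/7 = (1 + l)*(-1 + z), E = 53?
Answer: -73 - √6 ≈ -75.449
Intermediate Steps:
c(l, z) = -21 + 7*(1 + l)*(-1 + z) (c(l, z) = -21 + 7*((1 + l)*(-1 + z)) = -21 + 7*(1 + l)*(-1 + z))
Z(t) = √6
q(L) = 31 + L + 7*L² (q(L) = 6 + ((53 + (-28 - 7*L + 7*L + 7*L*L)) + L) = 6 + ((53 + (-28 - 7*L + 7*L + 7*L²)) + L) = 6 + ((53 + (-28 + 7*L²)) + L) = 6 + ((25 + 7*L²) + L) = 6 + (25 + L + 7*L²) = 31 + L + 7*L²)
-q(Z(w(4, 5))) = -(31 + √6 + 7*(√6)²) = -(31 + √6 + 7*6) = -(31 + √6 + 42) = -(73 + √6) = -73 - √6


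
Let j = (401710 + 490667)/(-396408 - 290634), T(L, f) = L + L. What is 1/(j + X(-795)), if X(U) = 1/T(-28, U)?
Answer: -237496/312717 ≈ -0.75946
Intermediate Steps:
T(L, f) = 2*L
X(U) = -1/56 (X(U) = 1/(2*(-28)) = 1/(-56) = -1/56)
j = -11017/8482 (j = 892377/(-687042) = 892377*(-1/687042) = -11017/8482 ≈ -1.2989)
1/(j + X(-795)) = 1/(-11017/8482 - 1/56) = 1/(-312717/237496) = -237496/312717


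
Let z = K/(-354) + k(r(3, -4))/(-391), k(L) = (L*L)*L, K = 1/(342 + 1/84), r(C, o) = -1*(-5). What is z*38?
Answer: -8051510262/662749301 ≈ -12.149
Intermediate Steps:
r(C, o) = 5
K = 84/28729 (K = 1/(342 + 1/84) = 1/(28729/84) = 84/28729 ≈ 0.0029239)
k(L) = L³ (k(L) = L²*L = L³)
z = -211881849/662749301 (z = (84/28729)/(-354) + 5³/(-391) = (84/28729)*(-1/354) + 125*(-1/391) = -14/1695011 - 125/391 = -211881849/662749301 ≈ -0.31970)
z*38 = -211881849/662749301*38 = -8051510262/662749301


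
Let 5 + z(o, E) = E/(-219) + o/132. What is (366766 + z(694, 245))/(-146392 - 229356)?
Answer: -589024813/603451288 ≈ -0.97609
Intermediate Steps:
z(o, E) = -5 - E/219 + o/132 (z(o, E) = -5 + (E/(-219) + o/132) = -5 + (E*(-1/219) + o*(1/132)) = -5 + (-E/219 + o/132) = -5 - E/219 + o/132)
(366766 + z(694, 245))/(-146392 - 229356) = (366766 + (-5 - 1/219*245 + (1/132)*694))/(-146392 - 229356) = (366766 + (-5 - 245/219 + 347/66))/(-375748) = (366766 - 1383/1606)*(-1/375748) = (589024813/1606)*(-1/375748) = -589024813/603451288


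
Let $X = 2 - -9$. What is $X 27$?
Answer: $297$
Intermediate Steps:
$X = 11$ ($X = 2 + 9 = 11$)
$X 27 = 11 \cdot 27 = 297$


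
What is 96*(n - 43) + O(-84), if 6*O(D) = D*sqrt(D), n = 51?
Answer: 768 - 28*I*sqrt(21) ≈ 768.0 - 128.31*I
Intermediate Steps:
O(D) = D**(3/2)/6 (O(D) = (D*sqrt(D))/6 = D**(3/2)/6)
96*(n - 43) + O(-84) = 96*(51 - 43) + (-84)**(3/2)/6 = 96*8 + (-168*I*sqrt(21))/6 = 768 - 28*I*sqrt(21)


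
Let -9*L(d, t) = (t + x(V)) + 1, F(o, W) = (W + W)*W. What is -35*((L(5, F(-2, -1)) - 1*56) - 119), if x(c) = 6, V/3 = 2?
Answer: 6160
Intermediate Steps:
V = 6 (V = 3*2 = 6)
F(o, W) = 2*W² (F(o, W) = (2*W)*W = 2*W²)
L(d, t) = -7/9 - t/9 (L(d, t) = -((t + 6) + 1)/9 = -((6 + t) + 1)/9 = -(7 + t)/9 = -7/9 - t/9)
-35*((L(5, F(-2, -1)) - 1*56) - 119) = -35*(((-7/9 - 2*(-1)²/9) - 1*56) - 119) = -35*(((-7/9 - 2/9) - 56) - 119) = -35*((-1 - 56) - 119) = -35*(-57 - 119) = -35*(-176) = 6160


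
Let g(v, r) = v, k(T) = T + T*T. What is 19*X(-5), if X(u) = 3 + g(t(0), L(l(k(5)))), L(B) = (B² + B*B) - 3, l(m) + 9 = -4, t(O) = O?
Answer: 57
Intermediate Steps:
k(T) = T + T²
l(m) = -13 (l(m) = -9 - 4 = -13)
L(B) = -3 + 2*B² (L(B) = (B² + B²) - 3 = 2*B² - 3 = -3 + 2*B²)
X(u) = 3 (X(u) = 3 + 0 = 3)
19*X(-5) = 19*3 = 57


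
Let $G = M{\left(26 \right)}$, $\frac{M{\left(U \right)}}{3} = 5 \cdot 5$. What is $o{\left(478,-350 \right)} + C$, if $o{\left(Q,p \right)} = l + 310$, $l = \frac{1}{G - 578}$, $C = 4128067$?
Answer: $\frac{2076573630}{503} \approx 4.1284 \cdot 10^{6}$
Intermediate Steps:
$M{\left(U \right)} = 75$ ($M{\left(U \right)} = 3 \cdot 5 \cdot 5 = 3 \cdot 25 = 75$)
$G = 75$
$l = - \frac{1}{503}$ ($l = \frac{1}{75 - 578} = \frac{1}{-503} = - \frac{1}{503} \approx -0.0019881$)
$o{\left(Q,p \right)} = \frac{155929}{503}$ ($o{\left(Q,p \right)} = - \frac{1}{503} + 310 = \frac{155929}{503}$)
$o{\left(478,-350 \right)} + C = \frac{155929}{503} + 4128067 = \frac{2076573630}{503}$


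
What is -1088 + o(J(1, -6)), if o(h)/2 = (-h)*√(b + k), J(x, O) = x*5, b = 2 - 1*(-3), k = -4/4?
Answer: -1108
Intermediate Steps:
k = -1 (k = -4*¼ = -1)
b = 5 (b = 2 + 3 = 5)
J(x, O) = 5*x
o(h) = -4*h (o(h) = 2*((-h)*√(5 - 1)) = 2*((-h)*√4) = 2*(-h*2) = 2*(-2*h) = -4*h)
-1088 + o(J(1, -6)) = -1088 - 20 = -1108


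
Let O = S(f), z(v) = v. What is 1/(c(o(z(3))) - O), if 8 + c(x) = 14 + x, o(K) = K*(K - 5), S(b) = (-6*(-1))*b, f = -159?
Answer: 1/954 ≈ 0.0010482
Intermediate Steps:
S(b) = 6*b
O = -954 (O = 6*(-159) = -954)
o(K) = K*(-5 + K)
c(x) = 6 + x (c(x) = -8 + (14 + x) = 6 + x)
1/(c(o(z(3))) - O) = 1/((6 + 3*(-5 + 3)) - 1*(-954)) = 1/((6 + 3*(-2)) + 954) = 1/((6 - 6) + 954) = 1/(0 + 954) = 1/954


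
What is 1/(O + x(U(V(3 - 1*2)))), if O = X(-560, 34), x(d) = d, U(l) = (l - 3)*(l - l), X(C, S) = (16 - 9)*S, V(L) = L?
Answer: 1/238 ≈ 0.0042017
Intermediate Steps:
X(C, S) = 7*S
U(l) = 0 (U(l) = (-3 + l)*0 = 0)
O = 238 (O = 7*34 = 238)
1/(O + x(U(V(3 - 1*2)))) = 1/(238 + 0) = 1/238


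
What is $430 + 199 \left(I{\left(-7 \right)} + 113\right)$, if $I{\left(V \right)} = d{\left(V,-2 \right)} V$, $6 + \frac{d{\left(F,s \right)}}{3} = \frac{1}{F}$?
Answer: $48588$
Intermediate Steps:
$d{\left(F,s \right)} = -18 + \frac{3}{F}$
$I{\left(V \right)} = V \left(-18 + \frac{3}{V}\right)$ ($I{\left(V \right)} = \left(-18 + \frac{3}{V}\right) V = V \left(-18 + \frac{3}{V}\right)$)
$430 + 199 \left(I{\left(-7 \right)} + 113\right) = 430 + 199 \left(\left(3 - -126\right) + 113\right) = 430 + 199 \left(\left(3 + 126\right) + 113\right) = 430 + 199 \left(129 + 113\right) = 430 + 199 \cdot 242 = 430 + 48158 = 48588$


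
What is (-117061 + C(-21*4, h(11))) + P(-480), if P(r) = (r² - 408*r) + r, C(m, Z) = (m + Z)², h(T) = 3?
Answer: 315260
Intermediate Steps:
C(m, Z) = (Z + m)²
P(r) = r² - 407*r
(-117061 + C(-21*4, h(11))) + P(-480) = (-117061 + (3 - 21*4)²) - 480*(-407 - 480) = (-117061 + (3 - 84)²) - 480*(-887) = (-117061 + (-81)²) + 425760 = (-117061 + 6561) + 425760 = -110500 + 425760 = 315260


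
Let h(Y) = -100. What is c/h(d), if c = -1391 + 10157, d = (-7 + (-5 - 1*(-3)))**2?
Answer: -4383/50 ≈ -87.660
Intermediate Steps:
d = 81 (d = (-7 + (-5 + 3))**2 = (-7 - 2)**2 = (-9)**2 = 81)
c = 8766
c/h(d) = 8766/(-100) = 8766*(-1/100) = -4383/50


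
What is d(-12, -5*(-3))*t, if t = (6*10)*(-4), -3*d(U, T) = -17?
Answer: -1360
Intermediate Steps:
d(U, T) = 17/3 (d(U, T) = -1/3*(-17) = 17/3)
t = -240 (t = 60*(-4) = -240)
d(-12, -5*(-3))*t = (17/3)*(-240) = -1360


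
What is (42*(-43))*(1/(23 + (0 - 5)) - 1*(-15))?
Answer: -81571/3 ≈ -27190.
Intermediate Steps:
(42*(-43))*(1/(23 + (0 - 5)) - 1*(-15)) = -1806*(1/(23 - 5) + 15) = -1806*(1/18 + 15) = -1806*271/18 = -81571/3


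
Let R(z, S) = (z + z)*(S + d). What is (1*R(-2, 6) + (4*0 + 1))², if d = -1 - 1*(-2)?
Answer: 729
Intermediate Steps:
d = 1 (d = -1 + 2 = 1)
R(z, S) = 2*z*(1 + S) (R(z, S) = (z + z)*(S + 1) = (2*z)*(1 + S) = 2*z*(1 + S))
(1*R(-2, 6) + (4*0 + 1))² = (1*(2*(-2)*(1 + 6)) + (4*0 + 1))² = (1*(2*(-2)*7) + (0 + 1))² = (1*(-28) + 1)² = (-28 + 1)² = (-27)² = 729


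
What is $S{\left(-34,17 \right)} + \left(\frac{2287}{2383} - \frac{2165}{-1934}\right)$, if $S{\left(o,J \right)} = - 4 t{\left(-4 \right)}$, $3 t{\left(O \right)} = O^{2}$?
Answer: $- \frac{266211449}{13826166} \approx -19.254$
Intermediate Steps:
$t{\left(O \right)} = \frac{O^{2}}{3}$
$S{\left(o,J \right)} = - \frac{64}{3}$ ($S{\left(o,J \right)} = - 4 \frac{\left(-4\right)^{2}}{3} = - 4 \cdot \frac{1}{3} \cdot 16 = \left(-4\right) \frac{16}{3} = - \frac{64}{3}$)
$S{\left(-34,17 \right)} + \left(\frac{2287}{2383} - \frac{2165}{-1934}\right) = - \frac{64}{3} + \left(\frac{2287}{2383} - \frac{2165}{-1934}\right) = - \frac{64}{3} + \left(2287 \cdot \frac{1}{2383} - - \frac{2165}{1934}\right) = - \frac{64}{3} + \left(\frac{2287}{2383} + \frac{2165}{1934}\right) = - \frac{64}{3} + \frac{9582253}{4608722} = - \frac{266211449}{13826166}$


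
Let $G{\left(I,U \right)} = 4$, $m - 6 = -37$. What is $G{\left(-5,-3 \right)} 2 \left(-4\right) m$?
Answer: $992$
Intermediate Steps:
$m = -31$ ($m = 6 - 37 = -31$)
$G{\left(-5,-3 \right)} 2 \left(-4\right) m = 4 \cdot 2 \left(-4\right) \left(-31\right) = 4 \left(-8\right) \left(-31\right) = \left(-32\right) \left(-31\right) = 992$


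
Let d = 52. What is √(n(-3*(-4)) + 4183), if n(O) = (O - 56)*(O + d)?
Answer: √1367 ≈ 36.973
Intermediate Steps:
n(O) = (-56 + O)*(52 + O) (n(O) = (O - 56)*(O + 52) = (-56 + O)*(52 + O))
√(n(-3*(-4)) + 4183) = √((-2912 + (-3*(-4))² - (-12)*(-4)) + 4183) = √((-2912 + 12² - 4*12) + 4183) = √((-2912 + 144 - 48) + 4183) = √(-2816 + 4183) = √1367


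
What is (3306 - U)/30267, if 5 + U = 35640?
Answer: -32329/30267 ≈ -1.0681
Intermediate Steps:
U = 35635 (U = -5 + 35640 = 35635)
(3306 - U)/30267 = (3306 - 1*35635)/30267 = (3306 - 35635)*(1/30267) = -32329*1/30267 = -32329/30267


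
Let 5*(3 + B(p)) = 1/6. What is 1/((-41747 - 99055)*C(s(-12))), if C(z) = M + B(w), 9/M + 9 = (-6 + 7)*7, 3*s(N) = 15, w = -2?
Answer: 5/5256608 ≈ 9.5118e-7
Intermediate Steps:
s(N) = 5 (s(N) = (⅓)*15 = 5)
B(p) = -89/30 (B(p) = -3 + (⅕)/6 = -3 + (⅕)*(⅙) = -3 + 1/30 = -89/30)
M = -9/2 (M = 9/(-9 + (-6 + 7)*7) = 9/(-9 + 1*7) = 9/(-9 + 7) = 9/(-2) = 9*(-½) = -9/2 ≈ -4.5000)
C(z) = -112/15 (C(z) = -9/2 - 89/30 = -112/15)
1/((-41747 - 99055)*C(s(-12))) = 1/((-41747 - 99055)*(-112/15)) = -15/112/(-140802) = -1/140802*(-15/112) = 5/5256608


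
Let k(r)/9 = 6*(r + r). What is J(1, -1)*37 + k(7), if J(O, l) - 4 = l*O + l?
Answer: 830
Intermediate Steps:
k(r) = 108*r (k(r) = 9*(6*(r + r)) = 9*(6*(2*r)) = 9*(12*r) = 108*r)
J(O, l) = 4 + l + O*l (J(O, l) = 4 + (l*O + l) = 4 + (O*l + l) = 4 + (l + O*l) = 4 + l + O*l)
J(1, -1)*37 + k(7) = (4 - 1 + 1*(-1))*37 + 108*7 = (4 - 1 - 1)*37 + 756 = 2*37 + 756 = 74 + 756 = 830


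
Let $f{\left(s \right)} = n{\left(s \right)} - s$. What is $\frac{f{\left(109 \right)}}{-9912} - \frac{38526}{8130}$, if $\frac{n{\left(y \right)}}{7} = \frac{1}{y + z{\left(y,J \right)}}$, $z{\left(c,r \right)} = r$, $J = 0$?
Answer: $- \frac{1153535083}{243992140} \approx -4.7278$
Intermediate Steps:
$n{\left(y \right)} = \frac{7}{y}$ ($n{\left(y \right)} = \frac{7}{y + 0} = \frac{7}{y}$)
$f{\left(s \right)} = - s + \frac{7}{s}$ ($f{\left(s \right)} = \frac{7}{s} - s = - s + \frac{7}{s}$)
$\frac{f{\left(109 \right)}}{-9912} - \frac{38526}{8130} = \frac{\left(-1\right) 109 + \frac{7}{109}}{-9912} - \frac{38526}{8130} = \left(-109 + 7 \cdot \frac{1}{109}\right) \left(- \frac{1}{9912}\right) - \frac{6421}{1355} = \left(-109 + \frac{7}{109}\right) \left(- \frac{1}{9912}\right) - \frac{6421}{1355} = \left(- \frac{11874}{109}\right) \left(- \frac{1}{9912}\right) - \frac{6421}{1355} = \frac{1979}{180068} - \frac{6421}{1355} = - \frac{1153535083}{243992140}$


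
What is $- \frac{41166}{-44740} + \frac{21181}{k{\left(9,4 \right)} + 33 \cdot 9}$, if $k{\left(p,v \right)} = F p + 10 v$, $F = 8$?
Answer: $\frac{482237417}{9149330} \approx 52.707$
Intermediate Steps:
$k{\left(p,v \right)} = 8 p + 10 v$
$- \frac{41166}{-44740} + \frac{21181}{k{\left(9,4 \right)} + 33 \cdot 9} = - \frac{41166}{-44740} + \frac{21181}{\left(8 \cdot 9 + 10 \cdot 4\right) + 33 \cdot 9} = \left(-41166\right) \left(- \frac{1}{44740}\right) + \frac{21181}{\left(72 + 40\right) + 297} = \frac{20583}{22370} + \frac{21181}{112 + 297} = \frac{20583}{22370} + \frac{21181}{409} = \frac{482237417}{9149330}$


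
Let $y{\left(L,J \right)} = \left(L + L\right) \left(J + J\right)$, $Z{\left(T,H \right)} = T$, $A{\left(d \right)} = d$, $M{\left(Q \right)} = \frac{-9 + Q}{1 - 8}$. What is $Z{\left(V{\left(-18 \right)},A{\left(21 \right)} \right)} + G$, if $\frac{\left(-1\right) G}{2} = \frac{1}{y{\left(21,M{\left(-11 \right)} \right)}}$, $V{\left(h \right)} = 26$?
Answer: $\frac{3119}{120} \approx 25.992$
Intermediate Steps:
$M{\left(Q \right)} = \frac{9}{7} - \frac{Q}{7}$ ($M{\left(Q \right)} = \frac{-9 + Q}{-7} = \left(-9 + Q\right) \left(- \frac{1}{7}\right) = \frac{9}{7} - \frac{Q}{7}$)
$y{\left(L,J \right)} = 4 J L$ ($y{\left(L,J \right)} = 2 L 2 J = 4 J L$)
$G = - \frac{1}{120}$ ($G = - \frac{2}{4 \left(\frac{9}{7} - - \frac{11}{7}\right) 21} = - \frac{2}{4 \left(\frac{9}{7} + \frac{11}{7}\right) 21} = - \frac{2}{4 \cdot \frac{20}{7} \cdot 21} = - \frac{2}{240} = \left(-2\right) \frac{1}{240} = - \frac{1}{120} \approx -0.0083333$)
$Z{\left(V{\left(-18 \right)},A{\left(21 \right)} \right)} + G = 26 - \frac{1}{120} = \frac{3119}{120}$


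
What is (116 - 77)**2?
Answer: 1521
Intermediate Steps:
(116 - 77)**2 = 39**2 = 1521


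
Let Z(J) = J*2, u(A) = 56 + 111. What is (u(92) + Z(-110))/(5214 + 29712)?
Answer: -53/34926 ≈ -0.0015175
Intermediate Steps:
u(A) = 167
Z(J) = 2*J
(u(92) + Z(-110))/(5214 + 29712) = (167 + 2*(-110))/(5214 + 29712) = (167 - 220)/34926 = -53*1/34926 = -53/34926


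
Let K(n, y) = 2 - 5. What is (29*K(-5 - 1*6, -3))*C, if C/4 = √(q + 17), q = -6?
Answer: -348*√11 ≈ -1154.2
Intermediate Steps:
K(n, y) = -3
C = 4*√11 (C = 4*√(-6 + 17) = 4*√11 ≈ 13.266)
(29*K(-5 - 1*6, -3))*C = (29*(-3))*(4*√11) = -348*√11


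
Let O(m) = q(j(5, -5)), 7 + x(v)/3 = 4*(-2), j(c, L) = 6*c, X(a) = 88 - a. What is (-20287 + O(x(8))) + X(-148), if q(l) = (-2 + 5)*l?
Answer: -19961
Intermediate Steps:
q(l) = 3*l
x(v) = -45 (x(v) = -21 + 3*(4*(-2)) = -21 + 3*(-8) = -21 - 24 = -45)
O(m) = 90 (O(m) = 3*(6*5) = 3*30 = 90)
(-20287 + O(x(8))) + X(-148) = (-20287 + 90) + (88 - 1*(-148)) = -20197 + (88 + 148) = -20197 + 236 = -19961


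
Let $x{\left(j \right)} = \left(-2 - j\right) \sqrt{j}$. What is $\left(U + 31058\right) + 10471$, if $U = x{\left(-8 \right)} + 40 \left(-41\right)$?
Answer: $39889 + 12 i \sqrt{2} \approx 39889.0 + 16.971 i$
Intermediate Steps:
$x{\left(j \right)} = \sqrt{j} \left(-2 - j\right)$
$U = -1640 + 12 i \sqrt{2}$ ($U = \sqrt{-8} \left(-2 - -8\right) + 40 \left(-41\right) = 2 i \sqrt{2} \left(-2 + 8\right) - 1640 = 2 i \sqrt{2} \cdot 6 - 1640 = 12 i \sqrt{2} - 1640 = -1640 + 12 i \sqrt{2} \approx -1640.0 + 16.971 i$)
$\left(U + 31058\right) + 10471 = \left(\left(-1640 + 12 i \sqrt{2}\right) + 31058\right) + 10471 = \left(29418 + 12 i \sqrt{2}\right) + 10471 = 39889 + 12 i \sqrt{2}$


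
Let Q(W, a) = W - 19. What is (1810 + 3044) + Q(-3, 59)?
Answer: 4832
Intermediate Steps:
Q(W, a) = -19 + W
(1810 + 3044) + Q(-3, 59) = (1810 + 3044) + (-19 - 3) = 4854 - 22 = 4832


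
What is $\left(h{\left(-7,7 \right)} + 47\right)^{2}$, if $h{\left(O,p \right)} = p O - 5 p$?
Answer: $1369$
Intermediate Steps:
$h{\left(O,p \right)} = - 5 p + O p$ ($h{\left(O,p \right)} = O p - 5 p = - 5 p + O p$)
$\left(h{\left(-7,7 \right)} + 47\right)^{2} = \left(7 \left(-5 - 7\right) + 47\right)^{2} = \left(7 \left(-12\right) + 47\right)^{2} = \left(-84 + 47\right)^{2} = \left(-37\right)^{2} = 1369$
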